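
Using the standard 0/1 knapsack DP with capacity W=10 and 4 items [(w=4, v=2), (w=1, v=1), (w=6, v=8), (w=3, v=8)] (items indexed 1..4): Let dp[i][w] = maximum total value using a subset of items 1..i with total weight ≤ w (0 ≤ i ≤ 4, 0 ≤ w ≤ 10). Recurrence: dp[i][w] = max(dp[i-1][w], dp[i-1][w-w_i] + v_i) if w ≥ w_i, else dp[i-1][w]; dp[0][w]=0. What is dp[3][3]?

1

i\w   0   1   2   3   4   5   6   7   8   9  10
  0   0   0   0   0   0   0   0   0   0   0   0
  1   0   0   0   0   2   2   2   2   2   2   2
  2   0   1   1   1   2   3   3   3   3   3   3
  3   0   1   1   1   2   3   8   9   9   9  10
  4   0   1   1   8   9   9   9  10  11  16  17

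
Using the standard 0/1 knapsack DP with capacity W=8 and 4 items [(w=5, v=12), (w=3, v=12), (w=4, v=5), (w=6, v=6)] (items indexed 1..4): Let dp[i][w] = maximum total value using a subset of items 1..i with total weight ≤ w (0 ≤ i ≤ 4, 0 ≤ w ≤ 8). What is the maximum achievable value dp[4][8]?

24

i\w   0   1   2   3   4   5   6   7   8
  0   0   0   0   0   0   0   0   0   0
  1   0   0   0   0   0  12  12  12  12
  2   0   0   0  12  12  12  12  12  24
  3   0   0   0  12  12  12  12  17  24
  4   0   0   0  12  12  12  12  17  24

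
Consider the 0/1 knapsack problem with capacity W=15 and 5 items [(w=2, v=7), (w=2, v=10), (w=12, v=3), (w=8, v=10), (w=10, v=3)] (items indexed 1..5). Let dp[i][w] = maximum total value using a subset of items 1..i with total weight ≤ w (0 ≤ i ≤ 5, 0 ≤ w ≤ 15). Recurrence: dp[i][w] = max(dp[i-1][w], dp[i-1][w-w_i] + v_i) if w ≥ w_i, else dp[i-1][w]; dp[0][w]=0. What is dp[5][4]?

i\w   0   1   2   3   4   5   6   7   8   9  10  11  12  13  14  15
  0   0   0   0   0   0   0   0   0   0   0   0   0   0   0   0   0
  1   0   0   7   7   7   7   7   7   7   7   7   7   7   7   7   7
  2   0   0  10  10  17  17  17  17  17  17  17  17  17  17  17  17
  3   0   0  10  10  17  17  17  17  17  17  17  17  17  17  17  17
  4   0   0  10  10  17  17  17  17  17  17  20  20  27  27  27  27
  5   0   0  10  10  17  17  17  17  17  17  20  20  27  27  27  27

17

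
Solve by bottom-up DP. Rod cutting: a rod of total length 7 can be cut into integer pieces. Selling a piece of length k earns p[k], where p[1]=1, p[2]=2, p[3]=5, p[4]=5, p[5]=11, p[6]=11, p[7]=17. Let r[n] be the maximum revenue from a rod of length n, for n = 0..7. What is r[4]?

   n    0    1    2    3    4    5    6    7
r[n]    0    1    2    5    6   11   12   17

6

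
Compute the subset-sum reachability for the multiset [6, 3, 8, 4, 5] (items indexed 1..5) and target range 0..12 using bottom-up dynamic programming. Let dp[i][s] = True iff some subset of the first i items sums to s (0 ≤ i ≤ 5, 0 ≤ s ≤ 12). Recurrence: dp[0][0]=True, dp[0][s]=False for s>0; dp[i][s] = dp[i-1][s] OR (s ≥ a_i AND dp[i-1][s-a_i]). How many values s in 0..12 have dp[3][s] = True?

i\s   0   1   2   3   4   5   6   7   8   9  10  11  12
  0   T   F   F   F   F   F   F   F   F   F   F   F   F
  1   T   F   F   F   F   F   T   F   F   F   F   F   F
  2   T   F   F   T   F   F   T   F   F   T   F   F   F
  3   T   F   F   T   F   F   T   F   T   T   F   T   F
  4   T   F   F   T   T   F   T   T   T   T   T   T   T
  5   T   F   F   T   T   T   T   T   T   T   T   T   T

6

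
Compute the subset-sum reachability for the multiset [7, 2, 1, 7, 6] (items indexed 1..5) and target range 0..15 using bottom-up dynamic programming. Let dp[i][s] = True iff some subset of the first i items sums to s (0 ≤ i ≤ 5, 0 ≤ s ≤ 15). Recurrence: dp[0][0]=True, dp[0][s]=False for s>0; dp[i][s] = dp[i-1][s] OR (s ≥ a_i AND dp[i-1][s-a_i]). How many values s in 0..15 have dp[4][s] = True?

10

i\s   0   1   2   3   4   5   6   7   8   9  10  11  12  13  14  15
  0   T   F   F   F   F   F   F   F   F   F   F   F   F   F   F   F
  1   T   F   F   F   F   F   F   T   F   F   F   F   F   F   F   F
  2   T   F   T   F   F   F   F   T   F   T   F   F   F   F   F   F
  3   T   T   T   T   F   F   F   T   T   T   T   F   F   F   F   F
  4   T   T   T   T   F   F   F   T   T   T   T   F   F   F   T   T
  5   T   T   T   T   F   F   T   T   T   T   T   F   F   T   T   T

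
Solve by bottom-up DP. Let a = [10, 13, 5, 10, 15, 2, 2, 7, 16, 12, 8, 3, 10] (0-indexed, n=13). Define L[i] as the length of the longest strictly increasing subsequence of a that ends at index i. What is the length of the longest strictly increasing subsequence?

4

   i    0    1    2    3    4    5    6    7    8    9   10   11   12
a[i]   10   13    5   10   15    2    2    7   16   12    8    3   10
L[i]    1    2    1    2    3    1    1    2    4    3    3    2    4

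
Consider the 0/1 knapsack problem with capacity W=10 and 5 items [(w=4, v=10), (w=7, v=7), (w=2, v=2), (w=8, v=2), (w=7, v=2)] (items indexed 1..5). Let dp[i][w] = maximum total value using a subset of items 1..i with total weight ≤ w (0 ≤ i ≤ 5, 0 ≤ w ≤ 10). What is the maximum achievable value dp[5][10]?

12

i\w   0   1   2   3   4   5   6   7   8   9  10
  0   0   0   0   0   0   0   0   0   0   0   0
  1   0   0   0   0  10  10  10  10  10  10  10
  2   0   0   0   0  10  10  10  10  10  10  10
  3   0   0   2   2  10  10  12  12  12  12  12
  4   0   0   2   2  10  10  12  12  12  12  12
  5   0   0   2   2  10  10  12  12  12  12  12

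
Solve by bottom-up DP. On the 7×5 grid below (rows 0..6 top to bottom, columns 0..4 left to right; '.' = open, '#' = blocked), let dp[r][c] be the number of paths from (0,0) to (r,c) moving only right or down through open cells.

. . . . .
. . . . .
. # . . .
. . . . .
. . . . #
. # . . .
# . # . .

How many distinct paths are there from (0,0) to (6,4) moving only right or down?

46

r\c   0   1   2   3   4
  0   1   1   1   1   1
  1   1   2   3   4   5
  2   1   0   3   7  12
  3   1   1   4  11  23
  4   1   2   6  17   0
  5   1   0   6  23  23
  6   0   0   0  23  46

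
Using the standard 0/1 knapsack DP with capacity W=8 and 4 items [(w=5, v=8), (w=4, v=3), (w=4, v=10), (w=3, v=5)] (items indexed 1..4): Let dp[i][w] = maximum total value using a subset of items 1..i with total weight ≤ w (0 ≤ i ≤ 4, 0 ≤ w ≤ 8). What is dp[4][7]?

15

i\w   0   1   2   3   4   5   6   7   8
  0   0   0   0   0   0   0   0   0   0
  1   0   0   0   0   0   8   8   8   8
  2   0   0   0   0   3   8   8   8   8
  3   0   0   0   0  10  10  10  10  13
  4   0   0   0   5  10  10  10  15  15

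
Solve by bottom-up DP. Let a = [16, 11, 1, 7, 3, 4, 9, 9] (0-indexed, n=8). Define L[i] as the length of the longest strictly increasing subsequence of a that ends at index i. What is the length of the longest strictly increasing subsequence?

4

   i    0    1    2    3    4    5    6    7
a[i]   16   11    1    7    3    4    9    9
L[i]    1    1    1    2    2    3    4    4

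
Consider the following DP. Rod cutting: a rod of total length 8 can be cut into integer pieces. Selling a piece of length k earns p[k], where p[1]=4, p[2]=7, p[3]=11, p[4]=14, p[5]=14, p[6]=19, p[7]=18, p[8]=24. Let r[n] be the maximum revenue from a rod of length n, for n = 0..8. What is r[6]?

24

   n    0    1    2    3    4    5    6    7    8
r[n]    0    4    8   12   16   20   24   28   32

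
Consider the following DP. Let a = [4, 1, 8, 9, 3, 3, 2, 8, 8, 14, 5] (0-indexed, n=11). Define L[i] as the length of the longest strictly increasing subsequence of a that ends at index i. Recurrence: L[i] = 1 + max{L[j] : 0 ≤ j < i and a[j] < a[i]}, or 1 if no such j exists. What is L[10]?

3

   i    0    1    2    3    4    5    6    7    8    9   10
a[i]    4    1    8    9    3    3    2    8    8   14    5
L[i]    1    1    2    3    2    2    2    3    3    4    3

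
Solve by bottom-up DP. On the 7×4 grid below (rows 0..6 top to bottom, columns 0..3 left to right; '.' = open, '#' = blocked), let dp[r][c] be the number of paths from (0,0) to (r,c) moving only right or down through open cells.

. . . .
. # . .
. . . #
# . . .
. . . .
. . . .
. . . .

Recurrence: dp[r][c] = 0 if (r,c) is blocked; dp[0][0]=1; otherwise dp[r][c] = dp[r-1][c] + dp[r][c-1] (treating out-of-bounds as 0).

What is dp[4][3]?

r\c   0   1   2   3
  0   1   1   1   1
  1   1   0   1   2
  2   1   1   2   0
  3   0   1   3   3
  4   0   1   4   7
  5   0   1   5  12
  6   0   1   6  18

7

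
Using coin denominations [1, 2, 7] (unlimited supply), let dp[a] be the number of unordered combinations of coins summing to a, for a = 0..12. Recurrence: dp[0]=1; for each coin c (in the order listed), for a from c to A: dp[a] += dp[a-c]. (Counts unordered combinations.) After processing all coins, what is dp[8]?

after  coin     0     1     2     3     4     5     6     7     8     9    10    11    12
          1     1     1     1     1     1     1     1     1     1     1     1     1     1
          2     1     1     2     2     3     3     4     4     5     5     6     6     7
          7     1     1     2     2     3     3     4     5     6     7     8     9    10

6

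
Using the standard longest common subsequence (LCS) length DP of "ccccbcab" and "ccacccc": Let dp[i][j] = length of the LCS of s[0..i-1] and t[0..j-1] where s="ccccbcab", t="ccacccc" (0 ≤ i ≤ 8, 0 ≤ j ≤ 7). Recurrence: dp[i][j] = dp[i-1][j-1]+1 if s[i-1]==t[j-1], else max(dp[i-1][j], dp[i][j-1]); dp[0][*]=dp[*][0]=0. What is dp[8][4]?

   ''  c  c  a  c  c  c  c
''  0  0  0  0  0  0  0  0
 c  0  1  1  1  1  1  1  1
 c  0  1  2  2  2  2  2  2
 c  0  1  2  2  3  3  3  3
 c  0  1  2  2  3  4  4  4
 b  0  1  2  2  3  4  4  4
 c  0  1  2  2  3  4  5  5
 a  0  1  2  3  3  4  5  5
 b  0  1  2  3  3  4  5  5

3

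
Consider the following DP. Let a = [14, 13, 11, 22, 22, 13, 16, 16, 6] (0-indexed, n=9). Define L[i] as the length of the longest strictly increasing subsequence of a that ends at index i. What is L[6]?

   i    0    1    2    3    4    5    6    7    8
a[i]   14   13   11   22   22   13   16   16    6
L[i]    1    1    1    2    2    2    3    3    1

3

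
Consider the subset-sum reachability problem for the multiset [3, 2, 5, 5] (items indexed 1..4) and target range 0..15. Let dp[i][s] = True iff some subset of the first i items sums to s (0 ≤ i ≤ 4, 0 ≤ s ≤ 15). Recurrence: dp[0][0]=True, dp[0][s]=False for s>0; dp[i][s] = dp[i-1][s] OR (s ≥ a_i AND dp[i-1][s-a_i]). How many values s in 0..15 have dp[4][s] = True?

10

i\s   0   1   2   3   4   5   6   7   8   9  10  11  12  13  14  15
  0   T   F   F   F   F   F   F   F   F   F   F   F   F   F   F   F
  1   T   F   F   T   F   F   F   F   F   F   F   F   F   F   F   F
  2   T   F   T   T   F   T   F   F   F   F   F   F   F   F   F   F
  3   T   F   T   T   F   T   F   T   T   F   T   F   F   F   F   F
  4   T   F   T   T   F   T   F   T   T   F   T   F   T   T   F   T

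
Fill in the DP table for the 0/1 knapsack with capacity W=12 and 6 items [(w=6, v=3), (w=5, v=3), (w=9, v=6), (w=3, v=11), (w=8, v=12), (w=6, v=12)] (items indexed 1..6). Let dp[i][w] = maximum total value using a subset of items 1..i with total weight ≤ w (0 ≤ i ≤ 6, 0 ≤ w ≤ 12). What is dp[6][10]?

23

i\w   0   1   2   3   4   5   6   7   8   9  10  11  12
  0   0   0   0   0   0   0   0   0   0   0   0   0   0
  1   0   0   0   0   0   0   3   3   3   3   3   3   3
  2   0   0   0   0   0   3   3   3   3   3   3   6   6
  3   0   0   0   0   0   3   3   3   3   6   6   6   6
  4   0   0   0  11  11  11  11  11  14  14  14  14  17
  5   0   0   0  11  11  11  11  11  14  14  14  23  23
  6   0   0   0  11  11  11  12  12  14  23  23  23  23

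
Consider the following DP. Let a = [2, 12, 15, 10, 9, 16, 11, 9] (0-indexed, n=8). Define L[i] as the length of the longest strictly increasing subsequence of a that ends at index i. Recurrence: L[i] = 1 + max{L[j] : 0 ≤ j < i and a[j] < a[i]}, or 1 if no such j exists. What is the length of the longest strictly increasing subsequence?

   i    0    1    2    3    4    5    6    7
a[i]    2   12   15   10    9   16   11    9
L[i]    1    2    3    2    2    4    3    2

4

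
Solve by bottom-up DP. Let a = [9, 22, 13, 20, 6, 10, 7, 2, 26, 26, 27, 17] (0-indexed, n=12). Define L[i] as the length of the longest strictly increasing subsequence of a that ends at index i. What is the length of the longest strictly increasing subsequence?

   i    0    1    2    3    4    5    6    7    8    9   10   11
a[i]    9   22   13   20    6   10    7    2   26   26   27   17
L[i]    1    2    2    3    1    2    2    1    4    4    5    3

5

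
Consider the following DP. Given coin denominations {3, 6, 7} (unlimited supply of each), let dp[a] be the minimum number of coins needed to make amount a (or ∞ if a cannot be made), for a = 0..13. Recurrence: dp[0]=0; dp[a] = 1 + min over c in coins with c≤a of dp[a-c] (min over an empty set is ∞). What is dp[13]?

2

 a  0  1  2  3  4  5  6  7  8  9 10 11 12 13
dp  0  -  -  1  -  -  1  1  -  2  2  -  2  2
(- denotes ∞ / unreachable)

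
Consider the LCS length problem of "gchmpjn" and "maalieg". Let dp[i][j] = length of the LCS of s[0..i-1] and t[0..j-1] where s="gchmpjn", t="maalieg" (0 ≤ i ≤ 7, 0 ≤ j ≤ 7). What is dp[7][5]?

1

   ''  m  a  a  l  i  e  g
''  0  0  0  0  0  0  0  0
 g  0  0  0  0  0  0  0  1
 c  0  0  0  0  0  0  0  1
 h  0  0  0  0  0  0  0  1
 m  0  1  1  1  1  1  1  1
 p  0  1  1  1  1  1  1  1
 j  0  1  1  1  1  1  1  1
 n  0  1  1  1  1  1  1  1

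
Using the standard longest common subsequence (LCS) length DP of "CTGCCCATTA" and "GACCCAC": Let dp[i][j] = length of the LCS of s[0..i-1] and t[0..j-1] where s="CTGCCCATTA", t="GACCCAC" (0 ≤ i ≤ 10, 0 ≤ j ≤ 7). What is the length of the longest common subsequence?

5

   ''  G  A  C  C  C  A  C
''  0  0  0  0  0  0  0  0
 C  0  0  0  1  1  1  1  1
 T  0  0  0  1  1  1  1  1
 G  0  1  1  1  1  1  1  1
 C  0  1  1  2  2  2  2  2
 C  0  1  1  2  3  3  3  3
 C  0  1  1  2  3  4  4  4
 A  0  1  2  2  3  4  5  5
 T  0  1  2  2  3  4  5  5
 T  0  1  2  2  3  4  5  5
 A  0  1  2  2  3  4  5  5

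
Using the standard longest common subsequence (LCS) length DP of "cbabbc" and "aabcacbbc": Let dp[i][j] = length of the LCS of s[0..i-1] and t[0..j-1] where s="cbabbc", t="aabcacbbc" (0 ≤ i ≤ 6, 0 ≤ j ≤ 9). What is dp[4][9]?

3

   ''  a  a  b  c  a  c  b  b  c
''  0  0  0  0  0  0  0  0  0  0
 c  0  0  0  0  1  1  1  1  1  1
 b  0  0  0  1  1  1  1  2  2  2
 a  0  1  1  1  1  2  2  2  2  2
 b  0  1  1  2  2  2  2  3  3  3
 b  0  1  1  2  2  2  2  3  4  4
 c  0  1  1  2  3  3  3  3  4  5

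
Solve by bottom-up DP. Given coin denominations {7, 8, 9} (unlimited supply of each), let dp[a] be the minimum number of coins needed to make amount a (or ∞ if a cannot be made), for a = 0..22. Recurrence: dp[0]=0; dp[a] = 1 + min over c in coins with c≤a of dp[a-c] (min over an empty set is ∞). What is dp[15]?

 a  0  1  2  3  4  5  6  7  8  9 10 11 12 13 14 15 16 17 18 19 20 21 22
dp  0  -  -  -  -  -  -  1  1  1  -  -  -  -  2  2  2  2  2  -  -  3  3
(- denotes ∞ / unreachable)

2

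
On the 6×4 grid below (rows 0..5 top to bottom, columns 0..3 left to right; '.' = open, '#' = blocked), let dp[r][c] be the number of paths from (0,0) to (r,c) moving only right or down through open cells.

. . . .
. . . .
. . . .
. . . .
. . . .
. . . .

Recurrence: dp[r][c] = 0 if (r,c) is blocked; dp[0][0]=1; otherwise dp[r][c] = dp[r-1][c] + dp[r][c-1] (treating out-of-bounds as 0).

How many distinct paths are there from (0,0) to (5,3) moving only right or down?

r\c   0   1   2   3
  0   1   1   1   1
  1   1   2   3   4
  2   1   3   6  10
  3   1   4  10  20
  4   1   5  15  35
  5   1   6  21  56

56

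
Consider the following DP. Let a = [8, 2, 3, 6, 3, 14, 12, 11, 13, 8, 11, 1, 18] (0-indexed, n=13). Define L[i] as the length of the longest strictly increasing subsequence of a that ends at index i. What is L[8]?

5

   i    0    1    2    3    4    5    6    7    8    9   10   11   12
a[i]    8    2    3    6    3   14   12   11   13    8   11    1   18
L[i]    1    1    2    3    2    4    4    4    5    4    5    1    6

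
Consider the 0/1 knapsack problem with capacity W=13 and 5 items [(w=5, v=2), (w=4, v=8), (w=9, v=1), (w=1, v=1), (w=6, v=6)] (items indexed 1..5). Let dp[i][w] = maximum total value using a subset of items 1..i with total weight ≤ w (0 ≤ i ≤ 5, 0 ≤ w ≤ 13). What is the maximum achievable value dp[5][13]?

i\w   0   1   2   3   4   5   6   7   8   9  10  11  12  13
  0   0   0   0   0   0   0   0   0   0   0   0   0   0   0
  1   0   0   0   0   0   2   2   2   2   2   2   2   2   2
  2   0   0   0   0   8   8   8   8   8  10  10  10  10  10
  3   0   0   0   0   8   8   8   8   8  10  10  10  10  10
  4   0   1   1   1   8   9   9   9   9  10  11  11  11  11
  5   0   1   1   1   8   9   9   9   9  10  14  15  15  15

15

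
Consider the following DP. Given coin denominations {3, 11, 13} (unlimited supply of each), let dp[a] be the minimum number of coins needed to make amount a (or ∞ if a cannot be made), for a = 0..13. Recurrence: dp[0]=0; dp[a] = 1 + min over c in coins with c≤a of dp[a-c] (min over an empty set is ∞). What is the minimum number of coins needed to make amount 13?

 a  0  1  2  3  4  5  6  7  8  9 10 11 12 13
dp  0  -  -  1  -  -  2  -  -  3  -  1  4  1
(- denotes ∞ / unreachable)

1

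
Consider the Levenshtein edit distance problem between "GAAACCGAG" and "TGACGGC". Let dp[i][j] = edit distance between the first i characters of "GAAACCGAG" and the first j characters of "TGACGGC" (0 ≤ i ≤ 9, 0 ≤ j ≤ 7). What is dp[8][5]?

5

   ''  T  G  A  C  G  G  C
''  0  1  2  3  4  5  6  7
 G  1  1  1  2  3  4  5  6
 A  2  2  2  1  2  3  4  5
 A  3  3  3  2  2  3  4  5
 A  4  4  4  3  3  3  4  5
 C  5  5  5  4  3  4  4  4
 C  6  6  6  5  4  4  5  4
 G  7  7  6  6  5  4  4  5
 A  8  8  7  6  6  5  5  5
 G  9  9  8  7  7  6  5  6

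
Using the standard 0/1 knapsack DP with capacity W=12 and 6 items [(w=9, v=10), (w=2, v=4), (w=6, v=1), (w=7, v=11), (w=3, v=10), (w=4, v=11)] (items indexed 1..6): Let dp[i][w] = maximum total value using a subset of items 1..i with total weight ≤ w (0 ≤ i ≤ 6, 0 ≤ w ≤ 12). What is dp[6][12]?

25

i\w   0   1   2   3   4   5   6   7   8   9  10  11  12
  0   0   0   0   0   0   0   0   0   0   0   0   0   0
  1   0   0   0   0   0   0   0   0   0  10  10  10  10
  2   0   0   4   4   4   4   4   4   4  10  10  14  14
  3   0   0   4   4   4   4   4   4   5  10  10  14  14
  4   0   0   4   4   4   4   4  11  11  15  15  15  15
  5   0   0   4  10  10  14  14  14  14  15  21  21  25
  6   0   0   4  10  11  14  15  21  21  25  25  25  25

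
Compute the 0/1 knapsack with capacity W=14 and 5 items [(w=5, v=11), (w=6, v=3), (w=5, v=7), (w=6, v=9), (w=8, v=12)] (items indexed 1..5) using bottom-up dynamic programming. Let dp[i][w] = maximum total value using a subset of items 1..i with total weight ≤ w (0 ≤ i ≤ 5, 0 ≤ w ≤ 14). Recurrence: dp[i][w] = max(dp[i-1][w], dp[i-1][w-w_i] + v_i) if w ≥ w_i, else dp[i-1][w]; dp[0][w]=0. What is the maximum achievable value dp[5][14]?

23

i\w   0   1   2   3   4   5   6   7   8   9  10  11  12  13  14
  0   0   0   0   0   0   0   0   0   0   0   0   0   0   0   0
  1   0   0   0   0   0  11  11  11  11  11  11  11  11  11  11
  2   0   0   0   0   0  11  11  11  11  11  11  14  14  14  14
  3   0   0   0   0   0  11  11  11  11  11  18  18  18  18  18
  4   0   0   0   0   0  11  11  11  11  11  18  20  20  20  20
  5   0   0   0   0   0  11  11  11  12  12  18  20  20  23  23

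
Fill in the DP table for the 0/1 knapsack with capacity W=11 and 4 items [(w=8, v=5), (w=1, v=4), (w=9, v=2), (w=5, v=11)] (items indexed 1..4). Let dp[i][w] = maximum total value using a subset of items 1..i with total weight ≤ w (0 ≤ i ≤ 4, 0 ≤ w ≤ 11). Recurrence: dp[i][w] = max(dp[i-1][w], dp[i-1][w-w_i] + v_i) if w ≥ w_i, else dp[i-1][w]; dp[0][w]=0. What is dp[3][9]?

9

i\w   0   1   2   3   4   5   6   7   8   9  10  11
  0   0   0   0   0   0   0   0   0   0   0   0   0
  1   0   0   0   0   0   0   0   0   5   5   5   5
  2   0   4   4   4   4   4   4   4   5   9   9   9
  3   0   4   4   4   4   4   4   4   5   9   9   9
  4   0   4   4   4   4  11  15  15  15  15  15  15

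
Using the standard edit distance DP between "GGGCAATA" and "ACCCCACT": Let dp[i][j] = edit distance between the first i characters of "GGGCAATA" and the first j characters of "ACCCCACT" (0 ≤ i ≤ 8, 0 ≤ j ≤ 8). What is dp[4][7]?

6

   ''  A  C  C  C  C  A  C  T
''  0  1  2  3  4  5  6  7  8
 G  1  1  2  3  4  5  6  7  8
 G  2  2  2  3  4  5  6  7  8
 G  3  3  3  3  4  5  6  7  8
 C  4  4  3  3  3  4  5  6  7
 A  5  4  4  4  4  4  4  5  6
 A  6  5  5  5  5  5  4  5  6
 T  7  6  6  6  6  6  5  5  5
 A  8  7  7  7  7  7  6  6  6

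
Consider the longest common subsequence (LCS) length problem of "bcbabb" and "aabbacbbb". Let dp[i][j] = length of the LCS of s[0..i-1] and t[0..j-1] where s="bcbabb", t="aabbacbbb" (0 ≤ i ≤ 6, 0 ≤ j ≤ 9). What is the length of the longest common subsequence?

   ''  a  a  b  b  a  c  b  b  b
''  0  0  0  0  0  0  0  0  0  0
 b  0  0  0  1  1  1  1  1  1  1
 c  0  0  0  1  1  1  2  2  2  2
 b  0  0  0  1  2  2  2  3  3  3
 a  0  1  1  1  2  3  3  3  3  3
 b  0  1  1  2  2  3  3  4  4  4
 b  0  1  1  2  3  3  3  4  5  5

5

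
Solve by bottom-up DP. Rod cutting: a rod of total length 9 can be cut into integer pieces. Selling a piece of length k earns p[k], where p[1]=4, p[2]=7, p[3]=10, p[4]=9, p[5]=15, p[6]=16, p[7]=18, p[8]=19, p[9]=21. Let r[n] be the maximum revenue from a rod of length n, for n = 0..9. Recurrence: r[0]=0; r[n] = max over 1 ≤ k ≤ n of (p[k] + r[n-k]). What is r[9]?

36

   n    0    1    2    3    4    5    6    7    8    9
r[n]    0    4    8   12   16   20   24   28   32   36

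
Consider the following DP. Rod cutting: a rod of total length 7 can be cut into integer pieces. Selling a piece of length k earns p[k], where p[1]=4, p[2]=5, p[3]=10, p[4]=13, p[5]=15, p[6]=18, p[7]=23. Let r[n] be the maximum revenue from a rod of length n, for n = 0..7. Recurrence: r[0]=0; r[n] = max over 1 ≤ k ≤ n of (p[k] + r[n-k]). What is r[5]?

20

   n    0    1    2    3    4    5    6    7
r[n]    0    4    8   12   16   20   24   28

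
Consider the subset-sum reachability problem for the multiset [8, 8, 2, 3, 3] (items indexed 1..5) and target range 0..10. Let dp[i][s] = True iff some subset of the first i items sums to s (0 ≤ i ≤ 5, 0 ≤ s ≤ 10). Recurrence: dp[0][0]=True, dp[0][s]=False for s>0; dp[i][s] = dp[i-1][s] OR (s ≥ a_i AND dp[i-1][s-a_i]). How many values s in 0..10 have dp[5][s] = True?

7

i\s   0   1   2   3   4   5   6   7   8   9  10
  0   T   F   F   F   F   F   F   F   F   F   F
  1   T   F   F   F   F   F   F   F   T   F   F
  2   T   F   F   F   F   F   F   F   T   F   F
  3   T   F   T   F   F   F   F   F   T   F   T
  4   T   F   T   T   F   T   F   F   T   F   T
  5   T   F   T   T   F   T   T   F   T   F   T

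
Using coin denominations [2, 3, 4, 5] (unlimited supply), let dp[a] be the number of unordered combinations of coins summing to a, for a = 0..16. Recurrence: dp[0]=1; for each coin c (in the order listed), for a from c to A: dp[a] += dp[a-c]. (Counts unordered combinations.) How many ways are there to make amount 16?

17

after  coin     0     1     2     3     4     5     6     7     8     9    10    11    12    13    14    15    16
          2     1     0     1     0     1     0     1     0     1     0     1     0     1     0     1     0     1
          3     1     0     1     1     1     1     2     1     2     2     2     2     3     2     3     3     3
          4     1     0     1     1     2     1     3     2     4     3     5     4     7     5     8     7    10
          5     1     0     1     1     2     2     3     3     5     5     7     7    10    10    13    14    17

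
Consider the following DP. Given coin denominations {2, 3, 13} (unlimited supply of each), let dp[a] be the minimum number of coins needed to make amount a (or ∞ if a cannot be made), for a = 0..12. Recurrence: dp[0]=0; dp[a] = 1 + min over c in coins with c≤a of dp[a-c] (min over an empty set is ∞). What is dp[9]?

 a  0  1  2  3  4  5  6  7  8  9 10 11 12
dp  0  -  1  1  2  2  2  3  3  3  4  4  4
(- denotes ∞ / unreachable)

3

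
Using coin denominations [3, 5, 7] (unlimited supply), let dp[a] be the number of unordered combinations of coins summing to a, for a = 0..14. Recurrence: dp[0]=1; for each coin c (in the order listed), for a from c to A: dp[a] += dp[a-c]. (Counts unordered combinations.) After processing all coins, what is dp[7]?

1

after  coin     0     1     2     3     4     5     6     7     8     9    10    11    12    13    14
          3     1     0     0     1     0     0     1     0     0     1     0     0     1     0     0
          5     1     0     0     1     0     1     1     0     1     1     1     1     1     1     1
          7     1     0     0     1     0     1     1     1     1     1     2     1     2     2     2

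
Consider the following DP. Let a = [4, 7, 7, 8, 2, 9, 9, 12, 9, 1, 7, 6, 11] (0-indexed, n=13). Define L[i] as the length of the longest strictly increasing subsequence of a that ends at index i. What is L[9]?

   i    0    1    2    3    4    5    6    7    8    9   10   11   12
a[i]    4    7    7    8    2    9    9   12    9    1    7    6   11
L[i]    1    2    2    3    1    4    4    5    4    1    2    2    5

1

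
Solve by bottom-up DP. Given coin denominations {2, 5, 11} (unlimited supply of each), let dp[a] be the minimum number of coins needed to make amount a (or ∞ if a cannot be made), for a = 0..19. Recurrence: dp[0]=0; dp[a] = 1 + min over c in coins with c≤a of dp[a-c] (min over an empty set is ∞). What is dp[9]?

3

 a  0  1  2  3  4  5  6  7  8  9 10 11 12 13 14 15 16 17 18 19
dp  0  -  1  -  2  1  3  2  4  3  2  1  3  2  4  3  2  4  3  5
(- denotes ∞ / unreachable)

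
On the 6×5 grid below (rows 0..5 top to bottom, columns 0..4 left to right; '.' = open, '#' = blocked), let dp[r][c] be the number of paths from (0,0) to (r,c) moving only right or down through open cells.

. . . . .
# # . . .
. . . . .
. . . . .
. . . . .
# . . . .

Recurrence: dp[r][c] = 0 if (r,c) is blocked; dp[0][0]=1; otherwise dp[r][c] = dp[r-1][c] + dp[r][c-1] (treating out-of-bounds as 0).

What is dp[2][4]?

r\c   0   1   2   3   4
  0   1   1   1   1   1
  1   0   0   1   2   3
  2   0   0   1   3   6
  3   0   0   1   4  10
  4   0   0   1   5  15
  5   0   0   1   6  21

6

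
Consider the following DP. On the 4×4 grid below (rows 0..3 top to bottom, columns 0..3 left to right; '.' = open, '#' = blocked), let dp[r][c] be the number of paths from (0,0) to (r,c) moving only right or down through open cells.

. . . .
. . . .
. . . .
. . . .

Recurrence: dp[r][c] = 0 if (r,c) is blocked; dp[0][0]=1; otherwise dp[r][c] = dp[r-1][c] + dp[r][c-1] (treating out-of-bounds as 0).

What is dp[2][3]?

10

r\c   0   1   2   3
  0   1   1   1   1
  1   1   2   3   4
  2   1   3   6  10
  3   1   4  10  20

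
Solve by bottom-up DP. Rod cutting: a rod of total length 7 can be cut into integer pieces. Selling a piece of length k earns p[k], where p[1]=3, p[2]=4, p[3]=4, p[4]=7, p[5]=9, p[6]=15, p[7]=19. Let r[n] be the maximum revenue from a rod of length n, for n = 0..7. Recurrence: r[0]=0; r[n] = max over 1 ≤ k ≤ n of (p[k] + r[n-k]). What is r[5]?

15

   n    0    1    2    3    4    5    6    7
r[n]    0    3    6    9   12   15   18   21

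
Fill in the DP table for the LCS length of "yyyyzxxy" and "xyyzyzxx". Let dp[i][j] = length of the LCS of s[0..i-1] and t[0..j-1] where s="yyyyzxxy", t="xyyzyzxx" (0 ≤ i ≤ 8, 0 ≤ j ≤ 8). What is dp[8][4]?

   ''  x  y  y  z  y  z  x  x
''  0  0  0  0  0  0  0  0  0
 y  0  0  1  1  1  1  1  1  1
 y  0  0  1  2  2  2  2  2  2
 y  0  0  1  2  2  3  3  3  3
 y  0  0  1  2  2  3  3  3  3
 z  0  0  1  2  3  3  4  4  4
 x  0  1  1  2  3  3  4  5  5
 x  0  1  1  2  3  3  4  5  6
 y  0  1  2  2  3  4  4  5  6

3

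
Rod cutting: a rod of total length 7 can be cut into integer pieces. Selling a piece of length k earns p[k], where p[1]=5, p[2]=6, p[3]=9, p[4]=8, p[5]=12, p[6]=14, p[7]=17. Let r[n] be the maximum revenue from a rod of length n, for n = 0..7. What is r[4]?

   n    0    1    2    3    4    5    6    7
r[n]    0    5   10   15   20   25   30   35

20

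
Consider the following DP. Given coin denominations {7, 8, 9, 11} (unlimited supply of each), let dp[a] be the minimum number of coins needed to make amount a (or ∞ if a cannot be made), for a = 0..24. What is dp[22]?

 a  0  1  2  3  4  5  6  7  8  9 10 11 12 13 14 15 16 17 18 19 20 21 22 23 24
dp  0  -  -  -  -  -  -  1  1  1  -  1  -  -  2  2  2  2  2  2  2  3  2  3  3
(- denotes ∞ / unreachable)

2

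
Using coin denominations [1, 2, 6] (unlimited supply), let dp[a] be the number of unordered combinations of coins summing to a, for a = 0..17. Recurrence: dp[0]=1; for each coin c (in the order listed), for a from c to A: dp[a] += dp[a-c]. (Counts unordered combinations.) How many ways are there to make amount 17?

18

after  coin     0     1     2     3     4     5     6     7     8     9    10    11    12    13    14    15    16    17
          1     1     1     1     1     1     1     1     1     1     1     1     1     1     1     1     1     1     1
          2     1     1     2     2     3     3     4     4     5     5     6     6     7     7     8     8     9     9
          6     1     1     2     2     3     3     5     5     7     7     9     9    12    12    15    15    18    18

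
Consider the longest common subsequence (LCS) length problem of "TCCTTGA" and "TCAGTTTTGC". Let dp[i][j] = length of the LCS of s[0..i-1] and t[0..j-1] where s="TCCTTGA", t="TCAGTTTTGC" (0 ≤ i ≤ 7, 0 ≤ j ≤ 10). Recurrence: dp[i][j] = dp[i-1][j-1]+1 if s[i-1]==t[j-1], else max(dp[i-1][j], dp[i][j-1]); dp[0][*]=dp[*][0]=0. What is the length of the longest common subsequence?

   ''  T  C  A  G  T  T  T  T  G  C
''  0  0  0  0  0  0  0  0  0  0  0
 T  0  1  1  1  1  1  1  1  1  1  1
 C  0  1  2  2  2  2  2  2  2  2  2
 C  0  1  2  2  2  2  2  2  2  2  3
 T  0  1  2  2  2  3  3  3  3  3  3
 T  0  1  2  2  2  3  4  4  4  4  4
 G  0  1  2  2  3  3  4  4  4  5  5
 A  0  1  2  3  3  3  4  4  4  5  5

5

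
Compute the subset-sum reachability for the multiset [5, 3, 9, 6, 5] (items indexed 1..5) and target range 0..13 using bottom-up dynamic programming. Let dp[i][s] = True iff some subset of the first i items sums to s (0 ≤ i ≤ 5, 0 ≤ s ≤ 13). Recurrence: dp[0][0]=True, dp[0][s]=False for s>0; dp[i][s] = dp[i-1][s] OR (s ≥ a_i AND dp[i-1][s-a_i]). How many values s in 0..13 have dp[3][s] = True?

i\s   0   1   2   3   4   5   6   7   8   9  10  11  12  13
  0   T   F   F   F   F   F   F   F   F   F   F   F   F   F
  1   T   F   F   F   F   T   F   F   F   F   F   F   F   F
  2   T   F   F   T   F   T   F   F   T   F   F   F   F   F
  3   T   F   F   T   F   T   F   F   T   T   F   F   T   F
  4   T   F   F   T   F   T   T   F   T   T   F   T   T   F
  5   T   F   F   T   F   T   T   F   T   T   T   T   T   T

6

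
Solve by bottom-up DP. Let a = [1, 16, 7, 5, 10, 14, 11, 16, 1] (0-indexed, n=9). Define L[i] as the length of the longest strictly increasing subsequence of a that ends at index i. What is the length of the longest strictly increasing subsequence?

   i    0    1    2    3    4    5    6    7    8
a[i]    1   16    7    5   10   14   11   16    1
L[i]    1    2    2    2    3    4    4    5    1

5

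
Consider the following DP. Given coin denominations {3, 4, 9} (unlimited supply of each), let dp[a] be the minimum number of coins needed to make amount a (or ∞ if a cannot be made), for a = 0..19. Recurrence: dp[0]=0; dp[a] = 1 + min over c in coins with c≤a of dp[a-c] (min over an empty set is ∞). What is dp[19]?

4

 a  0  1  2  3  4  5  6  7  8  9 10 11 12 13 14 15 16 17 18 19
dp  0  -  -  1  1  -  2  2  2  1  3  3  2  2  4  3  3  3  2  4
(- denotes ∞ / unreachable)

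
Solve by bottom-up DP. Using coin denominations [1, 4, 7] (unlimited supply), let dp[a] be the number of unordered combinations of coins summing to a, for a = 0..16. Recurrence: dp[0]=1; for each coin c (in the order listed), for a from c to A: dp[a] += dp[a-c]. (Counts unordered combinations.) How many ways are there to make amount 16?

9

after  coin     0     1     2     3     4     5     6     7     8     9    10    11    12    13    14    15    16
          1     1     1     1     1     1     1     1     1     1     1     1     1     1     1     1     1     1
          4     1     1     1     1     2     2     2     2     3     3     3     3     4     4     4     4     5
          7     1     1     1     1     2     2     2     3     4     4     4     5     6     6     7     8     9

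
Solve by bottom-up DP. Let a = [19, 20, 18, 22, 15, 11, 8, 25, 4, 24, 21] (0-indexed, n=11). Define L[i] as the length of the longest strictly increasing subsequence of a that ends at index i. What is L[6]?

   i    0    1    2    3    4    5    6    7    8    9   10
a[i]   19   20   18   22   15   11    8   25    4   24   21
L[i]    1    2    1    3    1    1    1    4    1    4    3

1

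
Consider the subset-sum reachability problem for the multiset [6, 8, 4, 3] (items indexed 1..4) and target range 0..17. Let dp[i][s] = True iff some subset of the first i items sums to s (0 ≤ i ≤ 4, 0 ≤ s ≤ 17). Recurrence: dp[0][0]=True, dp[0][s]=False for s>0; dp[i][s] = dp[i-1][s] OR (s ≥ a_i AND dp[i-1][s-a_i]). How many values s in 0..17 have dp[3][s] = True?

7

i\s   0   1   2   3   4   5   6   7   8   9  10  11  12  13  14  15  16  17
  0   T   F   F   F   F   F   F   F   F   F   F   F   F   F   F   F   F   F
  1   T   F   F   F   F   F   T   F   F   F   F   F   F   F   F   F   F   F
  2   T   F   F   F   F   F   T   F   T   F   F   F   F   F   T   F   F   F
  3   T   F   F   F   T   F   T   F   T   F   T   F   T   F   T   F   F   F
  4   T   F   F   T   T   F   T   T   T   T   T   T   T   T   T   T   F   T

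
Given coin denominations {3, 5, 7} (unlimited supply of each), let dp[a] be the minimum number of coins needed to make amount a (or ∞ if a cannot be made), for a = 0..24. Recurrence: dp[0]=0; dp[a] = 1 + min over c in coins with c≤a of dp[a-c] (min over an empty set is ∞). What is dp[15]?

 a  0  1  2  3  4  5  6  7  8  9 10 11 12 13 14 15 16 17 18 19 20 21 22 23 24
dp  0  -  -  1  -  1  2  1  2  3  2  3  2  3  2  3  4  3  4  3  4  3  4  5  4
(- denotes ∞ / unreachable)

3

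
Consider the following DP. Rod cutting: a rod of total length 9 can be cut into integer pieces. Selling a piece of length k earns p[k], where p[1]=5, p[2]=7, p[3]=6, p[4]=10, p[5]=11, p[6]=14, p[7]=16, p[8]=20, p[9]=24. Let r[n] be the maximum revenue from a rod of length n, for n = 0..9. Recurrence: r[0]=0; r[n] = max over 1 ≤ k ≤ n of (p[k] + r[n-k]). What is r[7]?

35

   n    0    1    2    3    4    5    6    7    8    9
r[n]    0    5   10   15   20   25   30   35   40   45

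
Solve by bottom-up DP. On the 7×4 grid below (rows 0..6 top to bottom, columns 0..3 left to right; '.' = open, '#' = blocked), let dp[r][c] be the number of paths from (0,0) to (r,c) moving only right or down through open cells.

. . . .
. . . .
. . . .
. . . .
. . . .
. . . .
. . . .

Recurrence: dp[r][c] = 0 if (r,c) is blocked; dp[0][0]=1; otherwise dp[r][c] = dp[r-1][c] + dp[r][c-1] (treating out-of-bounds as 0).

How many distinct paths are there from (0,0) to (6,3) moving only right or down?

84

r\c   0   1   2   3
  0   1   1   1   1
  1   1   2   3   4
  2   1   3   6  10
  3   1   4  10  20
  4   1   5  15  35
  5   1   6  21  56
  6   1   7  28  84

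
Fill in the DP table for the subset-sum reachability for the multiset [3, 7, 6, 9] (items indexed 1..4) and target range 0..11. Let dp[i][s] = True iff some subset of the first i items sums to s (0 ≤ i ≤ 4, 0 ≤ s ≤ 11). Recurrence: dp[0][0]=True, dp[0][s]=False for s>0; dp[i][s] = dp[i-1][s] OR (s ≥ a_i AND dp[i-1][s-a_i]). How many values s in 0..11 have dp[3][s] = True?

6

i\s   0   1   2   3   4   5   6   7   8   9  10  11
  0   T   F   F   F   F   F   F   F   F   F   F   F
  1   T   F   F   T   F   F   F   F   F   F   F   F
  2   T   F   F   T   F   F   F   T   F   F   T   F
  3   T   F   F   T   F   F   T   T   F   T   T   F
  4   T   F   F   T   F   F   T   T   F   T   T   F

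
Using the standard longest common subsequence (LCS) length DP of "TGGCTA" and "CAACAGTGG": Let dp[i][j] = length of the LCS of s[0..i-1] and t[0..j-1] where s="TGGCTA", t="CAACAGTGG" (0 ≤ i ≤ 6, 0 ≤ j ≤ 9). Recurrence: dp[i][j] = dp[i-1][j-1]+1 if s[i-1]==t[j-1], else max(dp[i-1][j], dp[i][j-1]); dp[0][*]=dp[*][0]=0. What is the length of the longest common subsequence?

   ''  C  A  A  C  A  G  T  G  G
''  0  0  0  0  0  0  0  0  0  0
 T  0  0  0  0  0  0  0  1  1  1
 G  0  0  0  0  0  0  1  1  2  2
 G  0  0  0  0  0  0  1  1  2  3
 C  0  1  1  1  1  1  1  1  2  3
 T  0  1  1  1  1  1  1  2  2  3
 A  0  1  2  2  2  2  2  2  2  3

3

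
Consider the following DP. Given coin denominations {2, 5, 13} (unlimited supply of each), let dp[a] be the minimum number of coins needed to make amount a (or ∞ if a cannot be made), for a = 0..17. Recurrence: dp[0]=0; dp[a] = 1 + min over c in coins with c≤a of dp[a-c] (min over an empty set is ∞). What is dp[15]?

2

 a  0  1  2  3  4  5  6  7  8  9 10 11 12 13 14 15 16 17
dp  0  -  1  -  2  1  3  2  4  3  2  4  3  1  4  2  5  3
(- denotes ∞ / unreachable)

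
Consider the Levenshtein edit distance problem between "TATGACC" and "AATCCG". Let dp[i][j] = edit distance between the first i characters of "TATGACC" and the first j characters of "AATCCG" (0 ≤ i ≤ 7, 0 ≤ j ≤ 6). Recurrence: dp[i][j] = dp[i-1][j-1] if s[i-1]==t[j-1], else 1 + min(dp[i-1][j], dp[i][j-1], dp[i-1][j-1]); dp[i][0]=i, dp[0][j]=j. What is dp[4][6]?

3

   ''  A  A  T  C  C  G
''  0  1  2  3  4  5  6
 T  1  1  2  2  3  4  5
 A  2  1  1  2  3  4  5
 T  3  2  2  1  2  3  4
 G  4  3  3  2  2  3  3
 A  5  4  3  3  3  3  4
 C  6  5  4  4  3  3  4
 C  7  6  5  5  4  3  4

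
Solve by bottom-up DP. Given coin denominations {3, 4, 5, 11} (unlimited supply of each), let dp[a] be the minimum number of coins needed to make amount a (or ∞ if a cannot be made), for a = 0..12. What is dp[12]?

 a  0  1  2  3  4  5  6  7  8  9 10 11 12
dp  0  -  -  1  1  1  2  2  2  2  2  1  3
(- denotes ∞ / unreachable)

3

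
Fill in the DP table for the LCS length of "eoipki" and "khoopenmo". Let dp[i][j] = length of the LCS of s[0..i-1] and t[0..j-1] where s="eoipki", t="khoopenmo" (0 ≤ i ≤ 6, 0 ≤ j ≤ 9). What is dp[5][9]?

2

   ''  k  h  o  o  p  e  n  m  o
''  0  0  0  0  0  0  0  0  0  0
 e  0  0  0  0  0  0  1  1  1  1
 o  0  0  0  1  1  1  1  1  1  2
 i  0  0  0  1  1  1  1  1  1  2
 p  0  0  0  1  1  2  2  2  2  2
 k  0  1  1  1  1  2  2  2  2  2
 i  0  1  1  1  1  2  2  2  2  2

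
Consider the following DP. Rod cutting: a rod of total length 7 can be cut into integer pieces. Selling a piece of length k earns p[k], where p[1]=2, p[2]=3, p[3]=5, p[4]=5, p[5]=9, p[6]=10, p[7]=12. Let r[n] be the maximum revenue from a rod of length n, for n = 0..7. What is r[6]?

   n    0    1    2    3    4    5    6    7
r[n]    0    2    4    6    8   10   12   14

12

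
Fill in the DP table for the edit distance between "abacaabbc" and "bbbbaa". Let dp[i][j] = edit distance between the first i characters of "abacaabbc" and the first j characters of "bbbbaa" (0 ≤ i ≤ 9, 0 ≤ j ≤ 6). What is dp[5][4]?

4

   ''  b  b  b  b  a  a
''  0  1  2  3  4  5  6
 a  1  1  2  3  4  4  5
 b  2  1  1  2  3  4  5
 a  3  2  2  2  3  3  4
 c  4  3  3  3  3  4  4
 a  5  4  4  4  4  3  4
 a  6  5  5  5  5  4  3
 b  7  6  5  5  5  5  4
 b  8  7  6  5  5  6  5
 c  9  8  7  6  6  6  6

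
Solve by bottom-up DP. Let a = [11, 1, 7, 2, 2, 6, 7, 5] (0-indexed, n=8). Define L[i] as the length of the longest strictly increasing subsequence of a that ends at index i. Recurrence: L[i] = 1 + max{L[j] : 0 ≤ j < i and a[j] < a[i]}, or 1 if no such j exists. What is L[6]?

   i    0    1    2    3    4    5    6    7
a[i]   11    1    7    2    2    6    7    5
L[i]    1    1    2    2    2    3    4    3

4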